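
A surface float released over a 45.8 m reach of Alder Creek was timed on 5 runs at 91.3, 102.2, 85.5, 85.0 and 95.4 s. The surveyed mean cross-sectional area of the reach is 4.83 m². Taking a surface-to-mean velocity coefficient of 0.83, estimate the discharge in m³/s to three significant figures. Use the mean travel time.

t̄ = (91.3 + 102.2 + 85.5 + 85.0 + 95.4) / 5 = 91.88 s
v_surface = L / t̄ = 45.8 / 91.88 = 0.4985 m/s
v_mean = 0.83 × 0.4985 = 0.4137 m/s
Q = A × v_mean = 4.83 × 0.4137 = 1.998 m³/s

2.00 m³/s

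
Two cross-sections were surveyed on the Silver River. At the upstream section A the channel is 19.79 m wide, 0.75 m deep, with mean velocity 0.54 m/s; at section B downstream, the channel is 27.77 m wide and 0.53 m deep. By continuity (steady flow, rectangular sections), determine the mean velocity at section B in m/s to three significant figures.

Q = A₁V₁ = (19.79×0.75) × 0.54 = 8.015 m³/s
A₂ = 27.77 × 0.53 = 14.72 m²
V₂ = Q/A₂ = 8.015/14.72 = 0.5446 m/s

0.545 m/s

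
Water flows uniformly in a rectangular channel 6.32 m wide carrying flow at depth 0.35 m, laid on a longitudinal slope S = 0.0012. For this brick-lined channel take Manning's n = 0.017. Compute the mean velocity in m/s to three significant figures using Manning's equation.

0.944 m/s

A = b·y = 6.32 × 0.35 = 2.212 m²
P = b + 2y = 6.32 + 2×0.35 = 7.020 m
R = A/P = 2.212/7.020 = 0.3151 m
Q = (1/n)·A·R^(2/3)·S^(1/2) = (1/0.017) × 2.212 × 0.3151^(2/3) × 0.0012^(1/2) = 2.087 m³/s
V = Q/A = 2.087/2.212 = 0.9436 m/s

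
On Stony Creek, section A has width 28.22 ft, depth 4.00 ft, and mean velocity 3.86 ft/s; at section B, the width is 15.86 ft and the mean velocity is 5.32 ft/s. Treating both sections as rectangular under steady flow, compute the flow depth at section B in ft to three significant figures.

Q = A₁V₁ = (28.22×4.00) × 3.86 = 435.7 ft³/s
d₂ = Q/(b₂ V₂) = 435.7/(15.86×5.32) = 5.164 ft

5.16 ft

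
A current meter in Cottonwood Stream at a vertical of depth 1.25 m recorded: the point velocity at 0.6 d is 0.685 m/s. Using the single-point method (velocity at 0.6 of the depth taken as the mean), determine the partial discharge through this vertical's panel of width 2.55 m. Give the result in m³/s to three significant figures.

2.18 m³/s

v̄ = v₀.₆ = 0.685 m/s
q = v̄ × d × w = 0.6850 × 1.25 × 2.55 = 2.183 m³/s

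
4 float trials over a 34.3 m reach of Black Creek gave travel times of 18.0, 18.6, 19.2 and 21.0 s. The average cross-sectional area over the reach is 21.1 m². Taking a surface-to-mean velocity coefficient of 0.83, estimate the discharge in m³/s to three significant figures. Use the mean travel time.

31.3 m³/s

t̄ = (18.0 + 18.6 + 19.2 + 21.0) / 4 = 19.2 s
v_surface = L / t̄ = 34.3 / 19.2 = 1.786 m/s
v_mean = 0.83 × 1.786 = 1.483 m/s
Q = A × v_mean = 21.1 × 1.483 = 31.29 m³/s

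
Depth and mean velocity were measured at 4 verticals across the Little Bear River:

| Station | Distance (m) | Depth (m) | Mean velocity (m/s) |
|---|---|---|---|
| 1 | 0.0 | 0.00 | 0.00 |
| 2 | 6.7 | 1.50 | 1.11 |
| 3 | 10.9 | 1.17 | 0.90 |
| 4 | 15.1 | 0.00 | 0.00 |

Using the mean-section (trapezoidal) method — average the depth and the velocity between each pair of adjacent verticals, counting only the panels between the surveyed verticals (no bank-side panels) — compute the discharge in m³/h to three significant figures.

Panel 1-2: Δb = 6.7 m, d̄ = (0.00+1.50)/2 = 0.75, v̄ = (0.00+1.11)/2 = 0.555 → q = 6.7×0.75×0.555 = 2.789 m³/s
Panel 2-3: Δb = 4.2 m, d̄ = (1.50+1.17)/2 = 1.335, v̄ = (1.11+0.90)/2 = 1.005 → q = 4.2×1.335×1.005 = 5.635 m³/s
Panel 3-4: Δb = 4.2 m, d̄ = (1.17+0.00)/2 = 0.585, v̄ = (0.90+0.00)/2 = 0.45 → q = 4.2×0.585×0.45 = 1.106 m³/s
Q = Σ q = 9.530 m³/s
= 9.530 × 3600 = 34310 m³/h

34300 m³/h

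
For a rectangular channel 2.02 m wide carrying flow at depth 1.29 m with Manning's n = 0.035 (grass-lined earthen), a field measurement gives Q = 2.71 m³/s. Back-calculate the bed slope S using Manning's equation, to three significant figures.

0.00283

A = b·y = 2.02 × 1.29 = 2.606 m²
P = b + 2y = 2.02 + 2×1.29 = 4.600 m
R = A/P = 2.606/4.600 = 0.5665 m
S = (Q·n / (1·A·R^(2/3)))² = (2.71×0.035 / (1×2.606×0.6846))² = 0.002827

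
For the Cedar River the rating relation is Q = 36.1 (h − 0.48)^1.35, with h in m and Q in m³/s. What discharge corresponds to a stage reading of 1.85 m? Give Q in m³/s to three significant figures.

55.2 m³/s

Q = 36.1 × (1.85 − 0.48)^1.35 = 36.1 × 1.37^1.35 = 55.22 m³/s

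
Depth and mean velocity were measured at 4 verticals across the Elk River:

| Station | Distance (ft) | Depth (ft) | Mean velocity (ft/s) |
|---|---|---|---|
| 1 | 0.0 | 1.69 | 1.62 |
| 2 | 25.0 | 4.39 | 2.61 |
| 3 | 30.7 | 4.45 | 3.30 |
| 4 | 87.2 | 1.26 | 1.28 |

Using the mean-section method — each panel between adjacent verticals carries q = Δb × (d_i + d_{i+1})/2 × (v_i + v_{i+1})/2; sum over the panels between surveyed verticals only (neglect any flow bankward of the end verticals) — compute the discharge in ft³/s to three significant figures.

605 ft³/s

Panel 1-2: Δb = 25 ft, d̄ = (1.69+4.39)/2 = 3.04, v̄ = (1.62+2.61)/2 = 2.115 → q = 25×3.04×2.115 = 160.7 ft³/s
Panel 2-3: Δb = 5.7 ft, d̄ = (4.39+4.45)/2 = 4.42, v̄ = (2.61+3.30)/2 = 2.955 → q = 5.7×4.42×2.955 = 74.45 ft³/s
Panel 3-4: Δb = 56.5 ft, d̄ = (4.45+1.26)/2 = 2.855, v̄ = (3.30+1.28)/2 = 2.29 → q = 56.5×2.855×2.29 = 369.4 ft³/s
Q = Σ q = 604.6 ft³/s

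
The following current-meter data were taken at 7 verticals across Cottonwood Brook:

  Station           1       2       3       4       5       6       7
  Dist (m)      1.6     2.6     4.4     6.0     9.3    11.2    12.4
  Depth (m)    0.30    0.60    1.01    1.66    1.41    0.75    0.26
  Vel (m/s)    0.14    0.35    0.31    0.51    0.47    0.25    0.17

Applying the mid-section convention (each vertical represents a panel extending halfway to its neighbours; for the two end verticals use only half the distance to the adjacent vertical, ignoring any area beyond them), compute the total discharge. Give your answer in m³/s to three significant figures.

4.96 m³/s

w_1 = (2.6 − 1.6)/2 = 0.5 m; q_1 = 0.14 × 0.30 × 0.5 = 0.02100 m³/s
w_2 = (4.4 − 1.6)/2 = 1.4 m; q_2 = 0.35 × 0.60 × 1.4 = 0.2940 m³/s
w_3 = (6.0 − 2.6)/2 = 1.7 m; q_3 = 0.31 × 1.01 × 1.7 = 0.5323 m³/s
w_4 = (9.3 − 4.4)/2 = 2.45 m; q_4 = 0.51 × 1.66 × 2.45 = 2.074 m³/s
w_5 = (11.2 − 6.0)/2 = 2.6 m; q_5 = 0.47 × 1.41 × 2.6 = 1.723 m³/s
w_6 = (12.4 − 9.3)/2 = 1.55 m; q_6 = 0.25 × 0.75 × 1.55 = 0.2906 m³/s
w_7 = (12.4 − 11.2)/2 = 0.6 m; q_7 = 0.17 × 0.26 × 0.6 = 0.02652 m³/s
Q = Σ qᵢ = 4.962 m³/s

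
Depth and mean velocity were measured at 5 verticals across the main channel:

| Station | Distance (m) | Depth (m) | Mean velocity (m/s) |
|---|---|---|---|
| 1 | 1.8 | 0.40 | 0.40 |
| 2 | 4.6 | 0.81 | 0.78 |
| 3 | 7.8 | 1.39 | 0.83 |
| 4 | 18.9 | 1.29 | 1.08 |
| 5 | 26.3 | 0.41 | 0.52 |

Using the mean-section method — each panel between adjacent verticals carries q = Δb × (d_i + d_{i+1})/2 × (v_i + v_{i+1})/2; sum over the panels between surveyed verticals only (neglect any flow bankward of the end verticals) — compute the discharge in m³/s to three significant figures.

Panel 1-2: Δb = 2.8 m, d̄ = (0.40+0.81)/2 = 0.605, v̄ = (0.40+0.78)/2 = 0.59 → q = 2.8×0.605×0.59 = 0.9995 m³/s
Panel 2-3: Δb = 3.2 m, d̄ = (0.81+1.39)/2 = 1.1, v̄ = (0.78+0.83)/2 = 0.805 → q = 3.2×1.1×0.805 = 2.834 m³/s
Panel 3-4: Δb = 11.1 m, d̄ = (1.39+1.29)/2 = 1.34, v̄ = (0.83+1.08)/2 = 0.955 → q = 11.1×1.34×0.955 = 14.20 m³/s
Panel 4-5: Δb = 7.4 m, d̄ = (1.29+0.41)/2 = 0.85, v̄ = (1.08+0.52)/2 = 0.8 → q = 7.4×0.85×0.8 = 5.032 m³/s
Q = Σ q = 23.07 m³/s

23.1 m³/s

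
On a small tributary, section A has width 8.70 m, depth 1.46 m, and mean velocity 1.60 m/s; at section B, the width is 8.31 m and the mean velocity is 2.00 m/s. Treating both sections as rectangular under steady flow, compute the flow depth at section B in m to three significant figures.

Q = A₁V₁ = (8.70×1.46) × 1.60 = 20.32 m³/s
d₂ = Q/(b₂ V₂) = 20.32/(8.31×2.00) = 1.223 m

1.22 m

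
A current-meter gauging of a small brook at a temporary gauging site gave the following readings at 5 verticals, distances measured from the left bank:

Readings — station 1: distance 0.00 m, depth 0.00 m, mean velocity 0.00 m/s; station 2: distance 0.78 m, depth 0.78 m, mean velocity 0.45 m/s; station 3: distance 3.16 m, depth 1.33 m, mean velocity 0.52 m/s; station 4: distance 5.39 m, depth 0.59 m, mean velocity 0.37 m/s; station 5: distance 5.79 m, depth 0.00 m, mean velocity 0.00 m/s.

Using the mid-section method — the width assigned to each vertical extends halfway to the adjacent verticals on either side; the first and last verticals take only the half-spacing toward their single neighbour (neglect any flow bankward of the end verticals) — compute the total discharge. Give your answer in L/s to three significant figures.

w_2 = (3.16 − 0.00)/2 = 1.58 m; q_2 = 0.45 × 0.78 × 1.58 = 0.5546 m³/s
w_3 = (5.39 − 0.78)/2 = 2.305 m; q_3 = 0.52 × 1.33 × 2.305 = 1.594 m³/s
w_4 = (5.79 − 3.16)/2 = 1.315 m; q_4 = 0.37 × 0.59 × 1.315 = 0.2871 m³/s
Stations 1, 5 contribute zero (depth or velocity is 0).
Q = Σ qᵢ = 2.436 m³/s
= 2.436 × 1000 = 2436 L/s

2440 L/s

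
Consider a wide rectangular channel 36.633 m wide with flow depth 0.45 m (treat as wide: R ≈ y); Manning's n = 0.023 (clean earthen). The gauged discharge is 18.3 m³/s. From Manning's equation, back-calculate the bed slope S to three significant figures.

0.00189

A = b·y = 36.633 × 0.45 = 16.48 m²
Wide channel: R ≈ y = 0.45 m
S = (Q·n / (1·A·R^(2/3)))² = (18.3×0.023 / (1×16.48×0.5872))² = 0.001890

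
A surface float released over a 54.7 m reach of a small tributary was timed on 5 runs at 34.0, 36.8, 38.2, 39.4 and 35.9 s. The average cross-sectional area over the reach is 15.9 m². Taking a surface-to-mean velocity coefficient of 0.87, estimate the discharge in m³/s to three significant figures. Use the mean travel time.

t̄ = (34.0 + 36.8 + 38.2 + 39.4 + 35.9) / 5 = 36.86 s
v_surface = L / t̄ = 54.7 / 36.86 = 1.484 m/s
v_mean = 0.87 × 1.484 = 1.291 m/s
Q = A × v_mean = 15.9 × 1.291 = 20.53 m³/s

20.5 m³/s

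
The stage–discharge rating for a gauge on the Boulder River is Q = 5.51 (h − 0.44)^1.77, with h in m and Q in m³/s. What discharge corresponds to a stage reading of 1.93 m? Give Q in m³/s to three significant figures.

11.2 m³/s

Q = 5.51 × (1.93 − 0.44)^1.77 = 5.51 × 1.49^1.77 = 11.16 m³/s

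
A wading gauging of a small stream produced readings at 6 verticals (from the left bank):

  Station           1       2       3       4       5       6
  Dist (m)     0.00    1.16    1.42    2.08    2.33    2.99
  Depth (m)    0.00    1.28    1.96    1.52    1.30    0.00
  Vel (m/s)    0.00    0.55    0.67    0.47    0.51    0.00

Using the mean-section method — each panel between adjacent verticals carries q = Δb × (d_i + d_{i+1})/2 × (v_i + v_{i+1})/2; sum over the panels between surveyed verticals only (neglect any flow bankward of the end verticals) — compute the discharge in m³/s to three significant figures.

Panel 1-2: Δb = 1.16 m, d̄ = (0.00+1.28)/2 = 0.64, v̄ = (0.00+0.55)/2 = 0.275 → q = 1.16×0.64×0.275 = 0.2042 m³/s
Panel 2-3: Δb = 0.26 m, d̄ = (1.28+1.96)/2 = 1.62, v̄ = (0.55+0.67)/2 = 0.61 → q = 0.26×1.62×0.61 = 0.2569 m³/s
Panel 3-4: Δb = 0.66 m, d̄ = (1.96+1.52)/2 = 1.74, v̄ = (0.67+0.47)/2 = 0.57 → q = 0.66×1.74×0.57 = 0.6546 m³/s
Panel 4-5: Δb = 0.25 m, d̄ = (1.52+1.30)/2 = 1.41, v̄ = (0.47+0.51)/2 = 0.49 → q = 0.25×1.41×0.49 = 0.1727 m³/s
Panel 5-6: Δb = 0.66 m, d̄ = (1.30+0.00)/2 = 0.65, v̄ = (0.51+0.00)/2 = 0.255 → q = 0.66×0.65×0.255 = 0.1094 m³/s
Q = Σ q = 1.398 m³/s

1.40 m³/s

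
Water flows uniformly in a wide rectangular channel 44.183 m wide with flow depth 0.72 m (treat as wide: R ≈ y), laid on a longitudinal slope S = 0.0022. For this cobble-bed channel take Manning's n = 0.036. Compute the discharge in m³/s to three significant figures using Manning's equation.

33.3 m³/s

A = b·y = 44.183 × 0.72 = 31.81 m²
Wide channel: R ≈ y = 0.72 m
Q = (1/n)·A·R^(2/3)·S^(1/2) = (1/0.036) × 31.81 × 0.7200^(2/3) × 0.0022^(1/2) = 33.30 m³/s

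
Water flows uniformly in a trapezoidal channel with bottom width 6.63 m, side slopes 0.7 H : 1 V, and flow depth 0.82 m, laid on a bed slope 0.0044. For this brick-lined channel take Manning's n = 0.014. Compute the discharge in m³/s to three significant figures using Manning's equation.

21.7 m³/s

A = (b + z·y)·y = (6.63 + 0.7×0.82)×0.82 = 5.907 m²
P = b + 2y√(1+z²) = 6.63 + 2×0.82×√(1+0.7²) = 8.632 m
R = A/P = 5.907/8.632 = 0.6844 m
Q = (1/n)·A·R^(2/3)·S^(1/2) = (1/0.014) × 5.907 × 0.6844^(2/3) × 0.0044^(1/2) = 21.74 m³/s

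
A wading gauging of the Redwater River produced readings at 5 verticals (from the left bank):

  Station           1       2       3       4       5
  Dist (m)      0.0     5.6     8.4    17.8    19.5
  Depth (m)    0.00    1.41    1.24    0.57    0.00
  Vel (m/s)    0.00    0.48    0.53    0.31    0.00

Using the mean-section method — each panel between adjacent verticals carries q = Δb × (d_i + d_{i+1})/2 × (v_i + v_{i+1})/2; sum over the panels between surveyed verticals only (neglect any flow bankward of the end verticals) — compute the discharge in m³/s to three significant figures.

6.47 m³/s

Panel 1-2: Δb = 5.6 m, d̄ = (0.00+1.41)/2 = 0.705, v̄ = (0.00+0.48)/2 = 0.24 → q = 5.6×0.705×0.24 = 0.9475 m³/s
Panel 2-3: Δb = 2.8 m, d̄ = (1.41+1.24)/2 = 1.325, v̄ = (0.48+0.53)/2 = 0.505 → q = 2.8×1.325×0.505 = 1.874 m³/s
Panel 3-4: Δb = 9.4 m, d̄ = (1.24+0.57)/2 = 0.905, v̄ = (0.53+0.31)/2 = 0.42 → q = 9.4×0.905×0.42 = 3.573 m³/s
Panel 4-5: Δb = 1.7 m, d̄ = (0.57+0.00)/2 = 0.285, v̄ = (0.31+0.00)/2 = 0.155 → q = 1.7×0.285×0.155 = 0.07510 m³/s
Q = Σ q = 6.469 m³/s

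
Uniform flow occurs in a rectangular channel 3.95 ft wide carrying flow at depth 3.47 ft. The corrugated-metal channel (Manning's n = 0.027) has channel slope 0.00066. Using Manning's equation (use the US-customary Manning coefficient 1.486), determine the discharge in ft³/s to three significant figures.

A = b·y = 3.95 × 3.47 = 13.71 ft²
P = b + 2y = 3.95 + 2×3.47 = 10.89 ft
R = A/P = 13.71/10.89 = 1.259 ft
Q = (1.486/n)·A·R^(2/3)·S^(1/2) = (1.486/0.027) × 13.71 × 1.259^(2/3) × 0.00066^(1/2) = 22.59 ft³/s

22.6 ft³/s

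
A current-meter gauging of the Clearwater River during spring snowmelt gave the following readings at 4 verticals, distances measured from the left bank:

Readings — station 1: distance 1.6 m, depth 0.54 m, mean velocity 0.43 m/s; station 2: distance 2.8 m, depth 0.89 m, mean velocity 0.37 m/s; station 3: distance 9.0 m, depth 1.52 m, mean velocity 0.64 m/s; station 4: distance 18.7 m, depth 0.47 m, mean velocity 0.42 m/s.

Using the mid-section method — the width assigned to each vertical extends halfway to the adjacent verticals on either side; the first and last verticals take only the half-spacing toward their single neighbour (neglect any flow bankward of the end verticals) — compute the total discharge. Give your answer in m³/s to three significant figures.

10.0 m³/s

w_1 = (2.8 − 1.6)/2 = 0.6 m; q_1 = 0.43 × 0.54 × 0.6 = 0.1393 m³/s
w_2 = (9.0 − 1.6)/2 = 3.7 m; q_2 = 0.37 × 0.89 × 3.7 = 1.218 m³/s
w_3 = (18.7 − 2.8)/2 = 7.95 m; q_3 = 0.64 × 1.52 × 7.95 = 7.734 m³/s
w_4 = (18.7 − 9.0)/2 = 4.85 m; q_4 = 0.42 × 0.47 × 4.85 = 0.9574 m³/s
Q = Σ qᵢ = 10.05 m³/s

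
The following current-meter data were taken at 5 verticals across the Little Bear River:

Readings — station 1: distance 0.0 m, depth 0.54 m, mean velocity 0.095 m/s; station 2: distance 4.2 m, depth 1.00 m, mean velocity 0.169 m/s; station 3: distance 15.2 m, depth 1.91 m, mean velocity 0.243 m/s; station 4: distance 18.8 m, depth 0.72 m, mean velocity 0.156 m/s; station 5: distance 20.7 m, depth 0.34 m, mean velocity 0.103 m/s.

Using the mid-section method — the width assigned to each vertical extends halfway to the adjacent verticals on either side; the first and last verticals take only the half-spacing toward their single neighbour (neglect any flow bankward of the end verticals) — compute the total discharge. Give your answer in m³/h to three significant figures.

w_1 = (4.2 − 0.0)/2 = 2.1 m; q_1 = 0.095 × 0.54 × 2.1 = 0.1077 m³/s
w_2 = (15.2 − 0.0)/2 = 7.6 m; q_2 = 0.169 × 1.00 × 7.6 = 1.284 m³/s
w_3 = (18.8 − 4.2)/2 = 7.3 m; q_3 = 0.243 × 1.91 × 7.3 = 3.388 m³/s
w_4 = (20.7 − 15.2)/2 = 2.75 m; q_4 = 0.156 × 0.72 × 2.75 = 0.3089 m³/s
w_5 = (20.7 − 18.8)/2 = 0.95 m; q_5 = 0.103 × 0.34 × 0.95 = 0.03327 m³/s
Q = Σ qᵢ = 5.122 m³/s
= 5.122 × 3600 = 18440 m³/h

18400 m³/h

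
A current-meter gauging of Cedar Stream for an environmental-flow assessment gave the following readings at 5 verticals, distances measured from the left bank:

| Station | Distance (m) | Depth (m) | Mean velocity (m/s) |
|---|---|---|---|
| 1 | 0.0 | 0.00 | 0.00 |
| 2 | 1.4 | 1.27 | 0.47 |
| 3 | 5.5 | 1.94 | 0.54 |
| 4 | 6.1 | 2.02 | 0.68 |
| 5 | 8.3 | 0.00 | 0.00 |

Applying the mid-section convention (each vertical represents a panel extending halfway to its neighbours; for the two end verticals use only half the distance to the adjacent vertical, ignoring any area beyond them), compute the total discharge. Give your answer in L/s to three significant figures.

6030 L/s

w_2 = (5.5 − 0.0)/2 = 2.75 m; q_2 = 0.47 × 1.27 × 2.75 = 1.641 m³/s
w_3 = (6.1 − 1.4)/2 = 2.35 m; q_3 = 0.54 × 1.94 × 2.35 = 2.462 m³/s
w_4 = (8.3 − 5.5)/2 = 1.4 m; q_4 = 0.68 × 2.02 × 1.4 = 1.923 m³/s
Stations 1, 5 contribute zero (depth or velocity is 0).
Q = Σ qᵢ = 6.026 m³/s
= 6.026 × 1000 = 6026 L/s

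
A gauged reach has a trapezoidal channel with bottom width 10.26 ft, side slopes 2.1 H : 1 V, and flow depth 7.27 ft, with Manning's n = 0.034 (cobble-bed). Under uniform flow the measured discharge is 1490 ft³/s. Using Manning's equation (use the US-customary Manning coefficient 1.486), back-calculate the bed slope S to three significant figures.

A = (b + z·y)·y = (10.26 + 2.1×7.27)×7.27 = 185.6 ft²
P = b + 2y√(1+z²) = 10.26 + 2×7.27×√(1+2.1²) = 44.08 ft
R = A/P = 185.6/44.08 = 4.210 ft
S = (Q·n / (1.486·A·R^(2/3)))² = (1490×0.034 / (1.486×185.6×2.607))² = 0.004964

0.00496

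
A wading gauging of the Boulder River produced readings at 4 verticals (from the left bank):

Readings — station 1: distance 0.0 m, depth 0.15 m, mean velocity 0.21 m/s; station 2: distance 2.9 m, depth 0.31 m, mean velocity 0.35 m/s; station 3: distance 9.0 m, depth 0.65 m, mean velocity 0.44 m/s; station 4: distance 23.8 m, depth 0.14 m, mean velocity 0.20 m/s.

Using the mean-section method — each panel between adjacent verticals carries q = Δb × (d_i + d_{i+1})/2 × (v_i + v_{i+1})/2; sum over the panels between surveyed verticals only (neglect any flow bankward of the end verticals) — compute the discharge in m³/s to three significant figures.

Panel 1-2: Δb = 2.9 m, d̄ = (0.15+0.31)/2 = 0.23, v̄ = (0.21+0.35)/2 = 0.28 → q = 2.9×0.23×0.28 = 0.1868 m³/s
Panel 2-3: Δb = 6.1 m, d̄ = (0.31+0.65)/2 = 0.48, v̄ = (0.35+0.44)/2 = 0.395 → q = 6.1×0.48×0.395 = 1.157 m³/s
Panel 3-4: Δb = 14.8 m, d̄ = (0.65+0.14)/2 = 0.395, v̄ = (0.44+0.20)/2 = 0.32 → q = 14.8×0.395×0.32 = 1.871 m³/s
Q = Σ q = 3.214 m³/s

3.21 m³/s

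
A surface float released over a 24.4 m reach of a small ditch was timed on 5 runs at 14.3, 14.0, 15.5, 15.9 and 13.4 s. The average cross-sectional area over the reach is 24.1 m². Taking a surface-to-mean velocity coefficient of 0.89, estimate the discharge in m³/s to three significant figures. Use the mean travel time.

35.8 m³/s

t̄ = (14.3 + 14.0 + 15.5 + 15.9 + 13.4) / 5 = 14.62 s
v_surface = L / t̄ = 24.4 / 14.62 = 1.669 m/s
v_mean = 0.89 × 1.669 = 1.485 m/s
Q = A × v_mean = 24.1 × 1.485 = 35.80 m³/s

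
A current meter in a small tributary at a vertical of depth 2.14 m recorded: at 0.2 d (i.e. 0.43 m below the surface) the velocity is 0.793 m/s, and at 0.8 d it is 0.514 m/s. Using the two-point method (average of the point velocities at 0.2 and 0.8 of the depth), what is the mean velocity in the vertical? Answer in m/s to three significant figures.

v̄ = (0.793 + 0.514) / 2 = 0.6535 m/s

0.654 m/s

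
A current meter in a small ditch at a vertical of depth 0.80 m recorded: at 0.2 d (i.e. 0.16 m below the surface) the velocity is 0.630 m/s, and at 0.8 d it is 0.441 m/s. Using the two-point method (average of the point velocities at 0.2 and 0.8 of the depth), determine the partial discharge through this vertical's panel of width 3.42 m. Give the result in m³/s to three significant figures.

v̄ = (0.630 + 0.441) / 2 = 0.5355 m/s
q = v̄ × d × w = 0.5355 × 0.80 × 3.42 = 1.465 m³/s

1.47 m³/s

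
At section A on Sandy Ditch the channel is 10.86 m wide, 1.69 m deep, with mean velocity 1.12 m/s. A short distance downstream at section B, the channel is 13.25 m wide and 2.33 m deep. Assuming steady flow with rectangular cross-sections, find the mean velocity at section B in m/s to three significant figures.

Q = A₁V₁ = (10.86×1.69) × 1.12 = 20.56 m³/s
A₂ = 13.25 × 2.33 = 30.87 m²
V₂ = Q/A₂ = 20.56/30.87 = 0.6658 m/s

0.666 m/s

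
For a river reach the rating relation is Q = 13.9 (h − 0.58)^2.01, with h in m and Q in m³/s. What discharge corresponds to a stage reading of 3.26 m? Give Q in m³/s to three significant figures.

101 m³/s

Q = 13.9 × (3.26 − 0.58)^2.01 = 13.9 × 2.68^2.01 = 100.8 m³/s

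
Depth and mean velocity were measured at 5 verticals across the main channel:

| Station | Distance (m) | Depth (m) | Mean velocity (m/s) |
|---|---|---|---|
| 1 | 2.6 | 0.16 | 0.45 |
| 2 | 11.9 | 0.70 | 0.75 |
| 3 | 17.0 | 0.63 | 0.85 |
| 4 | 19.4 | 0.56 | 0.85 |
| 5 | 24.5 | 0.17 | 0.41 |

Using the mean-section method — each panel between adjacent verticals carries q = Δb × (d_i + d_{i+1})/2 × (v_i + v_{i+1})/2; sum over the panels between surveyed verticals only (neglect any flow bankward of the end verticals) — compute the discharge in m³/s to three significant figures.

Panel 1-2: Δb = 9.3 m, d̄ = (0.16+0.70)/2 = 0.43, v̄ = (0.45+0.75)/2 = 0.6 → q = 9.3×0.43×0.6 = 2.399 m³/s
Panel 2-3: Δb = 5.1 m, d̄ = (0.70+0.63)/2 = 0.665, v̄ = (0.75+0.85)/2 = 0.8 → q = 5.1×0.665×0.8 = 2.713 m³/s
Panel 3-4: Δb = 2.4 m, d̄ = (0.63+0.56)/2 = 0.595, v̄ = (0.85+0.85)/2 = 0.85 → q = 2.4×0.595×0.85 = 1.214 m³/s
Panel 4-5: Δb = 5.1 m, d̄ = (0.56+0.17)/2 = 0.365, v̄ = (0.85+0.41)/2 = 0.63 → q = 5.1×0.365×0.63 = 1.173 m³/s
Q = Σ q = 7.499 m³/s

7.50 m³/s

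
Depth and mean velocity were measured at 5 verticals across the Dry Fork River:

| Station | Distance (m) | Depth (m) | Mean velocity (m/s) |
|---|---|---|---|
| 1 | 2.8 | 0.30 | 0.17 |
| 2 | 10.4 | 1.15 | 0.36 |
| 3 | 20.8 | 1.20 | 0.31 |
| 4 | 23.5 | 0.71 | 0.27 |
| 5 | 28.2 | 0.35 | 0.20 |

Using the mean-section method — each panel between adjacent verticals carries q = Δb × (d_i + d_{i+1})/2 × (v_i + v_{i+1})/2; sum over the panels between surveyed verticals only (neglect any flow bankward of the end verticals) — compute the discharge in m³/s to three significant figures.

Panel 1-2: Δb = 7.6 m, d̄ = (0.30+1.15)/2 = 0.725, v̄ = (0.17+0.36)/2 = 0.265 → q = 7.6×0.725×0.265 = 1.460 m³/s
Panel 2-3: Δb = 10.4 m, d̄ = (1.15+1.20)/2 = 1.175, v̄ = (0.36+0.31)/2 = 0.335 → q = 10.4×1.175×0.335 = 4.094 m³/s
Panel 3-4: Δb = 2.7 m, d̄ = (1.20+0.71)/2 = 0.955, v̄ = (0.31+0.27)/2 = 0.29 → q = 2.7×0.955×0.29 = 0.7478 m³/s
Panel 4-5: Δb = 4.7 m, d̄ = (0.71+0.35)/2 = 0.53, v̄ = (0.27+0.20)/2 = 0.235 → q = 4.7×0.53×0.235 = 0.5854 m³/s
Q = Σ q = 6.887 m³/s

6.89 m³/s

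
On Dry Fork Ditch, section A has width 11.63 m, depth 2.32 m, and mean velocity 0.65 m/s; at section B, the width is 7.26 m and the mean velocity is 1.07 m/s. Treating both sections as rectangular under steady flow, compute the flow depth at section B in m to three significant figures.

2.26 m

Q = A₁V₁ = (11.63×2.32) × 0.65 = 17.54 m³/s
d₂ = Q/(b₂ V₂) = 17.54/(7.26×1.07) = 2.258 m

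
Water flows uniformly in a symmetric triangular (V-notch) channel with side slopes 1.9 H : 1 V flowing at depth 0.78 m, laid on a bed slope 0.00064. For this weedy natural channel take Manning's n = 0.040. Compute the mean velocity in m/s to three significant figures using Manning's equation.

0.311 m/s

A = z·y² = 1.9×0.78² = 1.156 m²
P = 2y√(1+z²) = 2×0.78×√(1+1.9²) = 3.349 m
R = A/P = 1.156/3.349 = 0.3451 m
Q = (1/n)·A·R^(2/3)·S^(1/2) = (1/0.040) × 1.156 × 0.3451^(2/3) × 0.00064^(1/2) = 0.3597 m³/s
V = Q/A = 0.3597/1.156 = 0.3112 m/s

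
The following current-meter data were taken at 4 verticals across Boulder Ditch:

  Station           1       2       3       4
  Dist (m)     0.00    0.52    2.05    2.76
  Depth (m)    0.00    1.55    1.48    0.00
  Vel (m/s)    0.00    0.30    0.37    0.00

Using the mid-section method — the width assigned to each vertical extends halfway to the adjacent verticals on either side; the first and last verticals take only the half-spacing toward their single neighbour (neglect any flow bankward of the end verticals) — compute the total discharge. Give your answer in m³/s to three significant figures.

w_2 = (2.05 − 0.00)/2 = 1.025 m; q_2 = 0.30 × 1.55 × 1.025 = 0.4766 m³/s
w_3 = (2.76 − 0.52)/2 = 1.12 m; q_3 = 0.37 × 1.48 × 1.12 = 0.6133 m³/s
Stations 1, 4 contribute zero (depth or velocity is 0).
Q = Σ qᵢ = 1.090 m³/s

1.09 m³/s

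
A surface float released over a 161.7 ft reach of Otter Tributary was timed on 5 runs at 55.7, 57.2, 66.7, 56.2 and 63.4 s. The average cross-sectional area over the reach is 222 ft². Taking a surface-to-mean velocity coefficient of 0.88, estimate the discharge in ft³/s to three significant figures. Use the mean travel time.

528 ft³/s

t̄ = (55.7 + 57.2 + 66.7 + 56.2 + 63.4) / 5 = 59.84 s
v_surface = L / t̄ = 161.7 / 59.84 = 2.702 ft/s
v_mean = 0.88 × 2.702 = 2.378 ft/s
Q = A × v_mean = 222 × 2.378 = 527.9 ft³/s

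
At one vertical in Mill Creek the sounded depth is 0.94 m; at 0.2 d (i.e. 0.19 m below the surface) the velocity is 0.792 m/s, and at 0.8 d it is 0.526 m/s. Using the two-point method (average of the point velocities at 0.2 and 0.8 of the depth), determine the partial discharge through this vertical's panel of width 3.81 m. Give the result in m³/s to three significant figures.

v̄ = (0.792 + 0.526) / 2 = 0.6590 m/s
q = v̄ × d × w = 0.6590 × 0.94 × 3.81 = 2.360 m³/s

2.36 m³/s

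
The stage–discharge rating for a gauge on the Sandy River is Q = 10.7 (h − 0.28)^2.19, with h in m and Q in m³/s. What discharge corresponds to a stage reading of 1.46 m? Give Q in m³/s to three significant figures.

15.4 m³/s

Q = 10.7 × (1.46 − 0.28)^2.19 = 10.7 × 1.18^2.19 = 15.37 m³/s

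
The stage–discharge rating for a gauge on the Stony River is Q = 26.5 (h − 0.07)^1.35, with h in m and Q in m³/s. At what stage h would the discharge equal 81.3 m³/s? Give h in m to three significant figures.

2.36 m

h − h₀ = (Q/C)^(1/b) = (81.3/26.5)^(1/1.35) = 2.294 m
h = 0.07 + 2.294 = 2.364 m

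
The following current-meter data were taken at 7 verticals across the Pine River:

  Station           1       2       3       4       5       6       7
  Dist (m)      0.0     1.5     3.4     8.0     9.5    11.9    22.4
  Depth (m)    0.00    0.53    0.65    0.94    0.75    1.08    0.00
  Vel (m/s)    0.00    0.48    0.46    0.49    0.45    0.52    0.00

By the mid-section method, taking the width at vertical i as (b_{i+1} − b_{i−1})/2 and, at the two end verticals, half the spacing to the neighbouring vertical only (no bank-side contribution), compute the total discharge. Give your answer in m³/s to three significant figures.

w_2 = (3.4 − 0.0)/2 = 1.7 m; q_2 = 0.48 × 0.53 × 1.7 = 0.4325 m³/s
w_3 = (8.0 − 1.5)/2 = 3.25 m; q_3 = 0.46 × 0.65 × 3.25 = 0.9718 m³/s
w_4 = (9.5 − 3.4)/2 = 3.05 m; q_4 = 0.49 × 0.94 × 3.05 = 1.405 m³/s
w_5 = (11.9 − 8.0)/2 = 1.95 m; q_5 = 0.45 × 0.75 × 1.95 = 0.6581 m³/s
w_6 = (22.4 − 9.5)/2 = 6.45 m; q_6 = 0.52 × 1.08 × 6.45 = 3.622 m³/s
Stations 1, 7 contribute zero (depth or velocity is 0).
Q = Σ qᵢ = 7.090 m³/s

7.09 m³/s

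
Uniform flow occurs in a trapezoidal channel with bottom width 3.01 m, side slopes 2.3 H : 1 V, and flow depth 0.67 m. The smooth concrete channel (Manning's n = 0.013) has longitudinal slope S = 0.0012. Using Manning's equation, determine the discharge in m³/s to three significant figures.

A = (b + z·y)·y = (3.01 + 2.3×0.67)×0.67 = 3.049 m²
P = b + 2y√(1+z²) = 3.01 + 2×0.67×√(1+2.3²) = 6.371 m
R = A/P = 3.049/6.371 = 0.4786 m
Q = (1/n)·A·R^(2/3)·S^(1/2) = (1/0.013) × 3.049 × 0.4786^(2/3) × 0.0012^(1/2) = 4.972 m³/s

4.97 m³/s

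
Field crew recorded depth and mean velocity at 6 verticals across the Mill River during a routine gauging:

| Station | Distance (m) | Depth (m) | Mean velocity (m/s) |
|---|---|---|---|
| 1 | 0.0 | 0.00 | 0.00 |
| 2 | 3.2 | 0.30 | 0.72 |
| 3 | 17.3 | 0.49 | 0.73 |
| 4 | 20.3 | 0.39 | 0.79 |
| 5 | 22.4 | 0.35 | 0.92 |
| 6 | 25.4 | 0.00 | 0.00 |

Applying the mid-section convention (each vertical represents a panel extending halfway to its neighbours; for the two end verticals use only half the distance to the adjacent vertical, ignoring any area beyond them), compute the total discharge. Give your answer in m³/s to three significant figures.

w_2 = (17.3 − 0.0)/2 = 8.65 m; q_2 = 0.72 × 0.30 × 8.65 = 1.868 m³/s
w_3 = (20.3 − 3.2)/2 = 8.55 m; q_3 = 0.73 × 0.49 × 8.55 = 3.058 m³/s
w_4 = (22.4 − 17.3)/2 = 2.55 m; q_4 = 0.79 × 0.39 × 2.55 = 0.7857 m³/s
w_5 = (25.4 − 20.3)/2 = 2.55 m; q_5 = 0.92 × 0.35 × 2.55 = 0.8211 m³/s
Stations 1, 6 contribute zero (depth or velocity is 0).
Q = Σ qᵢ = 6.533 m³/s

6.53 m³/s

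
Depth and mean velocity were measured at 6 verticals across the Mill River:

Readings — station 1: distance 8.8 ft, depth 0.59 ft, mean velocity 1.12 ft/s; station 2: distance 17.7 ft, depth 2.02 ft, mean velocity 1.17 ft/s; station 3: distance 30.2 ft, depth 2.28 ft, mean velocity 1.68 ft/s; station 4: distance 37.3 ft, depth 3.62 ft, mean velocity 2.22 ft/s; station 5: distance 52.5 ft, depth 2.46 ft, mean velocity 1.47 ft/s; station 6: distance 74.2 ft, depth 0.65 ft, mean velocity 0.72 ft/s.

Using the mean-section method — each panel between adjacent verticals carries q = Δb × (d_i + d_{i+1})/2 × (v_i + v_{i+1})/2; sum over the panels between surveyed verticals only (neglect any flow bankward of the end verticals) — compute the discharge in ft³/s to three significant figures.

Panel 1-2: Δb = 8.9 ft, d̄ = (0.59+2.02)/2 = 1.305, v̄ = (1.12+1.17)/2 = 1.145 → q = 8.9×1.305×1.145 = 13.30 ft³/s
Panel 2-3: Δb = 12.5 ft, d̄ = (2.02+2.28)/2 = 2.15, v̄ = (1.17+1.68)/2 = 1.425 → q = 12.5×2.15×1.425 = 38.30 ft³/s
Panel 3-4: Δb = 7.1 ft, d̄ = (2.28+3.62)/2 = 2.95, v̄ = (1.68+2.22)/2 = 1.95 → q = 7.1×2.95×1.95 = 40.84 ft³/s
Panel 4-5: Δb = 15.2 ft, d̄ = (3.62+2.46)/2 = 3.04, v̄ = (2.22+1.47)/2 = 1.845 → q = 15.2×3.04×1.845 = 85.25 ft³/s
Panel 5-6: Δb = 21.7 ft, d̄ = (2.46+0.65)/2 = 1.555, v̄ = (1.47+0.72)/2 = 1.095 → q = 21.7×1.555×1.095 = 36.95 ft³/s
Q = Σ q = 214.6 ft³/s

215 ft³/s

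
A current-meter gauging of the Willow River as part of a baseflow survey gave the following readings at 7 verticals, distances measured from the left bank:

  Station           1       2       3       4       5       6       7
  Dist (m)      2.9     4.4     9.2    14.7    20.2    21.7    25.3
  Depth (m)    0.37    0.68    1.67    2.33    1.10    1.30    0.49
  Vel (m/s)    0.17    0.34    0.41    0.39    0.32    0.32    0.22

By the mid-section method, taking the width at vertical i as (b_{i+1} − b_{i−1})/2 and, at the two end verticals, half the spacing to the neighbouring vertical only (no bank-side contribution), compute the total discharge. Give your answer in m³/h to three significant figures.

42400 m³/h

w_1 = (4.4 − 2.9)/2 = 0.75 m; q_1 = 0.17 × 0.37 × 0.75 = 0.04718 m³/s
w_2 = (9.2 − 2.9)/2 = 3.15 m; q_2 = 0.34 × 0.68 × 3.15 = 0.7283 m³/s
w_3 = (14.7 − 4.4)/2 = 5.15 m; q_3 = 0.41 × 1.67 × 5.15 = 3.526 m³/s
w_4 = (20.2 − 9.2)/2 = 5.5 m; q_4 = 0.39 × 2.33 × 5.5 = 4.998 m³/s
w_5 = (21.7 − 14.7)/2 = 3.5 m; q_5 = 0.32 × 1.10 × 3.5 = 1.232 m³/s
w_6 = (25.3 − 20.2)/2 = 2.55 m; q_6 = 0.32 × 1.30 × 2.55 = 1.061 m³/s
w_7 = (25.3 − 21.7)/2 = 1.8 m; q_7 = 0.22 × 0.49 × 1.8 = 0.1940 m³/s
Q = Σ qᵢ = 11.79 m³/s
= 11.79 × 3600 = 42430 m³/h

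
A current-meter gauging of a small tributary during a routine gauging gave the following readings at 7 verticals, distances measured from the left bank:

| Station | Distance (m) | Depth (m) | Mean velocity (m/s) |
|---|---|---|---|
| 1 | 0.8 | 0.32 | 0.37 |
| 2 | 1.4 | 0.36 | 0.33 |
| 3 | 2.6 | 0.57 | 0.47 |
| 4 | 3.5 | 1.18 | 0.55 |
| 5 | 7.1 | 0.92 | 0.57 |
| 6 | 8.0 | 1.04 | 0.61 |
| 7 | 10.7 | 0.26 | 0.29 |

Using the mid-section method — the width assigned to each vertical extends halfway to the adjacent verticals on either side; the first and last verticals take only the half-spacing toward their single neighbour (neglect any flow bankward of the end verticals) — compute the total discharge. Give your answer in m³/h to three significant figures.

15500 m³/h

w_1 = (1.4 − 0.8)/2 = 0.3 m; q_1 = 0.37 × 0.32 × 0.3 = 0.03552 m³/s
w_2 = (2.6 − 0.8)/2 = 0.9 m; q_2 = 0.33 × 0.36 × 0.9 = 0.1069 m³/s
w_3 = (3.5 − 1.4)/2 = 1.05 m; q_3 = 0.47 × 0.57 × 1.05 = 0.2813 m³/s
w_4 = (7.1 − 2.6)/2 = 2.25 m; q_4 = 0.55 × 1.18 × 2.25 = 1.460 m³/s
w_5 = (8.0 − 3.5)/2 = 2.25 m; q_5 = 0.57 × 0.92 × 2.25 = 1.180 m³/s
w_6 = (10.7 − 7.1)/2 = 1.8 m; q_6 = 0.61 × 1.04 × 1.8 = 1.142 m³/s
w_7 = (10.7 − 8.0)/2 = 1.35 m; q_7 = 0.29 × 0.26 × 1.35 = 0.1018 m³/s
Q = Σ qᵢ = 4.308 m³/s
= 4.308 × 3600 = 15510 m³/h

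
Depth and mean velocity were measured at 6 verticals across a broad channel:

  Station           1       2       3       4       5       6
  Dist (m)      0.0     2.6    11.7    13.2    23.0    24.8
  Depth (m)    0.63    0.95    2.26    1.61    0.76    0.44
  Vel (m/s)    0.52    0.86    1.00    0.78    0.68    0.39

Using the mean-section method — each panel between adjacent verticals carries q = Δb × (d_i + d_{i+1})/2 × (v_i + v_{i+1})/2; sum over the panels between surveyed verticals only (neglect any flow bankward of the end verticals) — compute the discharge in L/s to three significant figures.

Panel 1-2: Δb = 2.6 m, d̄ = (0.63+0.95)/2 = 0.79, v̄ = (0.52+0.86)/2 = 0.69 → q = 2.6×0.79×0.69 = 1.417 m³/s
Panel 2-3: Δb = 9.1 m, d̄ = (0.95+2.26)/2 = 1.605, v̄ = (0.86+1.00)/2 = 0.93 → q = 9.1×1.605×0.93 = 13.58 m³/s
Panel 3-4: Δb = 1.5 m, d̄ = (2.26+1.61)/2 = 1.935, v̄ = (1.00+0.78)/2 = 0.89 → q = 1.5×1.935×0.89 = 2.583 m³/s
Panel 4-5: Δb = 9.8 m, d̄ = (1.61+0.76)/2 = 1.185, v̄ = (0.78+0.68)/2 = 0.73 → q = 9.8×1.185×0.73 = 8.477 m³/s
Panel 5-6: Δb = 1.8 m, d̄ = (0.76+0.44)/2 = 0.6, v̄ = (0.68+0.39)/2 = 0.535 → q = 1.8×0.6×0.535 = 0.5778 m³/s
Q = Σ q = 26.64 m³/s
= 26.64 × 1000 = 26640 L/s

26600 L/s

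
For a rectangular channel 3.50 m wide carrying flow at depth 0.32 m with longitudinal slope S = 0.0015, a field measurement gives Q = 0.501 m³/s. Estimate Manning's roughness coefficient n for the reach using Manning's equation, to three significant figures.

A = b·y = 3.50 × 0.32 = 1.120 m²
P = b + 2y = 3.50 + 2×0.32 = 4.140 m
R = A/P = 1.120/4.140 = 0.2705 m
n = (1/Q)·A·R^(2/3)·S^(1/2) = (1/0.501) × 1.120 × 0.4183 × 0.03873 = 0.03622

0.0362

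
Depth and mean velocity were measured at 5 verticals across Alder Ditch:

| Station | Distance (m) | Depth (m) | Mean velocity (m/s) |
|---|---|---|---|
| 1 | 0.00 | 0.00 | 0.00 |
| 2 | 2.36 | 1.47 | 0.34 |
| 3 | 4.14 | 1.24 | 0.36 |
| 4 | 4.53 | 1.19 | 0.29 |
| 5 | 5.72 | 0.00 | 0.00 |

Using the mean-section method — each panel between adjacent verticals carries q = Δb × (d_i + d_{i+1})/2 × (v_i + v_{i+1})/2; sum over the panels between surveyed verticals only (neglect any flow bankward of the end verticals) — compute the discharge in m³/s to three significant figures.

Panel 1-2: Δb = 2.36 m, d̄ = (0.00+1.47)/2 = 0.735, v̄ = (0.00+0.34)/2 = 0.17 → q = 2.36×0.735×0.17 = 0.2949 m³/s
Panel 2-3: Δb = 1.78 m, d̄ = (1.47+1.24)/2 = 1.355, v̄ = (0.34+0.36)/2 = 0.35 → q = 1.78×1.355×0.35 = 0.8442 m³/s
Panel 3-4: Δb = 0.39 m, d̄ = (1.24+1.19)/2 = 1.215, v̄ = (0.36+0.29)/2 = 0.325 → q = 0.39×1.215×0.325 = 0.1540 m³/s
Panel 4-5: Δb = 1.19 m, d̄ = (1.19+0.00)/2 = 0.595, v̄ = (0.29+0.00)/2 = 0.145 → q = 1.19×0.595×0.145 = 0.1027 m³/s
Q = Σ q = 1.396 m³/s

1.40 m³/s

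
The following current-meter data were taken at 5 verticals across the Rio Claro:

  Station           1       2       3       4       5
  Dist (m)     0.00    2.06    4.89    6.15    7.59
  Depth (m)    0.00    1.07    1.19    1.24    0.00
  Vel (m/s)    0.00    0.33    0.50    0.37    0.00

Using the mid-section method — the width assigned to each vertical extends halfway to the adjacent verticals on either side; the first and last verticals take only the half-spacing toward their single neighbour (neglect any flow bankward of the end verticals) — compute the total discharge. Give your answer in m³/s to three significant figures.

2.70 m³/s

w_2 = (4.89 − 0.00)/2 = 2.445 m; q_2 = 0.33 × 1.07 × 2.445 = 0.8633 m³/s
w_3 = (6.15 − 2.06)/2 = 2.045 m; q_3 = 0.50 × 1.19 × 2.045 = 1.217 m³/s
w_4 = (7.59 − 4.89)/2 = 1.35 m; q_4 = 0.37 × 1.24 × 1.35 = 0.6194 m³/s
Stations 1, 5 contribute zero (depth or velocity is 0).
Q = Σ qᵢ = 2.699 m³/s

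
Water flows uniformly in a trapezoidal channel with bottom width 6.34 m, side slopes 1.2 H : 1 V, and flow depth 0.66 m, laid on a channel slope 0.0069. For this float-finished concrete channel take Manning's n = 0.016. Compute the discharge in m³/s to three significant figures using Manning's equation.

A = (b + z·y)·y = (6.34 + 1.2×0.66)×0.66 = 4.707 m²
P = b + 2y√(1+z²) = 6.34 + 2×0.66×√(1+1.2²) = 8.402 m
R = A/P = 4.707/8.402 = 0.5602 m
Q = (1/n)·A·R^(2/3)·S^(1/2) = (1/0.016) × 4.707 × 0.5602^(2/3) × 0.0069^(1/2) = 16.61 m³/s

16.6 m³/s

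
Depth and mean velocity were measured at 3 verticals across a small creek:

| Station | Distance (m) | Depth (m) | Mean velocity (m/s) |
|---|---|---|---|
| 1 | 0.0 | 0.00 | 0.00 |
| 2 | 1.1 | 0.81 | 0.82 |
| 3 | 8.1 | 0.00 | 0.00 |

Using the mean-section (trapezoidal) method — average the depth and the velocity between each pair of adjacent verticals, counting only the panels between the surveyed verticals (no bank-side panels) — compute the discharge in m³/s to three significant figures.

1.35 m³/s

Panel 1-2: Δb = 1.1 m, d̄ = (0.00+0.81)/2 = 0.405, v̄ = (0.00+0.82)/2 = 0.41 → q = 1.1×0.405×0.41 = 0.1827 m³/s
Panel 2-3: Δb = 7 m, d̄ = (0.81+0.00)/2 = 0.405, v̄ = (0.82+0.00)/2 = 0.41 → q = 7×0.405×0.41 = 1.162 m³/s
Q = Σ q = 1.345 m³/s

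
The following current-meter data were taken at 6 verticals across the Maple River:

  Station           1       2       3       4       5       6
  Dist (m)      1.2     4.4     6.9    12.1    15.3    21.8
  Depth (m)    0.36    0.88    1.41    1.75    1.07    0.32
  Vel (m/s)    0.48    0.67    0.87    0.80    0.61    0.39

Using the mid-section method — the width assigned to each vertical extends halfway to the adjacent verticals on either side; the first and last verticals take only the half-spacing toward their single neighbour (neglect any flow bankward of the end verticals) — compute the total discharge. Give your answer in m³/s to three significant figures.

16.1 m³/s

w_1 = (4.4 − 1.2)/2 = 1.6 m; q_1 = 0.48 × 0.36 × 1.6 = 0.2765 m³/s
w_2 = (6.9 − 1.2)/2 = 2.85 m; q_2 = 0.67 × 0.88 × 2.85 = 1.680 m³/s
w_3 = (12.1 − 4.4)/2 = 3.85 m; q_3 = 0.87 × 1.41 × 3.85 = 4.723 m³/s
w_4 = (15.3 − 6.9)/2 = 4.2 m; q_4 = 0.80 × 1.75 × 4.2 = 5.880 m³/s
w_5 = (21.8 − 12.1)/2 = 4.85 m; q_5 = 0.61 × 1.07 × 4.85 = 3.166 m³/s
w_6 = (21.8 − 15.3)/2 = 3.25 m; q_6 = 0.39 × 0.32 × 3.25 = 0.4056 m³/s
Q = Σ qᵢ = 16.13 m³/s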